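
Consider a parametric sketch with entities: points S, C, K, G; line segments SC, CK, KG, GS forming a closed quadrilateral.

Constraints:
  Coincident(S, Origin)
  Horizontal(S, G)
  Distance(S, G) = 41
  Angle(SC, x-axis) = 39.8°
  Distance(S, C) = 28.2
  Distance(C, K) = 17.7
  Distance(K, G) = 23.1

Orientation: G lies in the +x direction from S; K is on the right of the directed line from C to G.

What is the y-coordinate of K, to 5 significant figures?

0.75362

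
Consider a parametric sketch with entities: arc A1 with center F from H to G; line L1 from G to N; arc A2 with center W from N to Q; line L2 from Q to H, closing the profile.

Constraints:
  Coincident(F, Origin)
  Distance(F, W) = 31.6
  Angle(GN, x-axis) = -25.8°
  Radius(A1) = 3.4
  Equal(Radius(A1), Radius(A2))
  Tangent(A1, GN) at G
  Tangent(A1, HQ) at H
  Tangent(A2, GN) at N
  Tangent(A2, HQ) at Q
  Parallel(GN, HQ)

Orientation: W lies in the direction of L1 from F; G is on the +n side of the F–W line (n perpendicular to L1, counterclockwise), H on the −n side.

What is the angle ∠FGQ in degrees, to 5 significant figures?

77.856°

The slot axis is L1's direction at -25.8°, so u = (cos -25.8°, sin -25.8°) = (0.90032, -0.43523) and n = (−sin -25.8°, cos -25.8°) = (0.43523, 0.90032). F is at the origin and W lies 31.6 along u from F, so W = 31.6·u = (28.450, -13.753). Tangency of A1 to both parallel lines with radius 3.4 puts G and H at F ± 3.4·n: G = (1.4798, 3.0611), H = (-1.4798, -3.0611). Equal radii place N and Q the same way about W: N = W + 3.4·n = (29.930, -10.692), Q = W − 3.4·n = (26.970, -16.814). Then cos ∠FGQ = GF·GQ / (|GF||GQ|), giving 77.856°.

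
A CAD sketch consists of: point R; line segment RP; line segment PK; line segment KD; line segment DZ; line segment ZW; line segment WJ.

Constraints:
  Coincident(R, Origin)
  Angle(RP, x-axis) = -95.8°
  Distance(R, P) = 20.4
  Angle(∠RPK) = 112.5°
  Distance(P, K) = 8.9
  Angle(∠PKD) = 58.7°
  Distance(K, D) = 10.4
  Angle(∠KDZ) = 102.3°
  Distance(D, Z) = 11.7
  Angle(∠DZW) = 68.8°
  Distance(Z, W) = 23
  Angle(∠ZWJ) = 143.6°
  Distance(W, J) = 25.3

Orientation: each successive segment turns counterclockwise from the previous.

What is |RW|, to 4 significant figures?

34.78

R is at the origin; RP runs at -95.8° with length 20.4, so P = (-2.062, -20.30). ∠RPK = 112.5° gives PK at -28.30° from the x-axis; with |PK| = 8.9, K = (5.775, -24.51). ∠PKD = 58.7° gives KD at 93.00° from the x-axis; with |KD| = 10.4, D = (5.230, -14.13). ∠KDZ = 102.3° gives DZ at 170.7° from the x-axis; with |DZ| = 11.7, Z = (-6.316, -12.24). ∠DZW = 68.8° gives ZW at -78.10° from the x-axis; with |ZW| = 23.0, W = (-1.573, -34.74). Then |RW| = |W − R| = 34.78.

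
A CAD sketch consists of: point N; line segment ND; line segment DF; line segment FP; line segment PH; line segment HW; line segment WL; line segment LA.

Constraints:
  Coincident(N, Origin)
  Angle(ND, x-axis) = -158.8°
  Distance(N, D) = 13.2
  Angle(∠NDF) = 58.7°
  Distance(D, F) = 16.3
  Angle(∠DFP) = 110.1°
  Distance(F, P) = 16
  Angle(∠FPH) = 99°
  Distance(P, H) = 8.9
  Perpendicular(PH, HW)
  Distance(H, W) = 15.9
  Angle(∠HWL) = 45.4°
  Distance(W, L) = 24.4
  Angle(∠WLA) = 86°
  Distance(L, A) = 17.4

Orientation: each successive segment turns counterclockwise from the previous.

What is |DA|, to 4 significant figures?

37.17

N is at the origin; ND runs at -158.8° with length 13.2, so D = (-12.31, -4.773). ∠NDF = 58.7° gives DF at -37.50° from the x-axis; with |DF| = 16.3, F = (0.6250, -14.70). ∠DFP = 110.1° gives FP at 32.40° from the x-axis; with |FP| = 16.0, P = (14.13, -6.123). ∠FPH = 99.0° gives PH at 113.4° from the x-axis; with |PH| = 8.9, H = (10.60, 2.045). The perpendicularity gives HW at right angles to PH, so HW runs at -156.6°; with |HW| = 15.9, W = (-3.993, -4.270). ∠HWL = 45.4° gives WL at -22.00° from the x-axis; with |WL| = 24.4, L = (18.63, -13.41). ∠WLA = 86.0° gives LA at 72.00° from the x-axis; with |LA| = 17.4, A = (24.01, 3.138). Then |DA| = |A − D| = 37.17.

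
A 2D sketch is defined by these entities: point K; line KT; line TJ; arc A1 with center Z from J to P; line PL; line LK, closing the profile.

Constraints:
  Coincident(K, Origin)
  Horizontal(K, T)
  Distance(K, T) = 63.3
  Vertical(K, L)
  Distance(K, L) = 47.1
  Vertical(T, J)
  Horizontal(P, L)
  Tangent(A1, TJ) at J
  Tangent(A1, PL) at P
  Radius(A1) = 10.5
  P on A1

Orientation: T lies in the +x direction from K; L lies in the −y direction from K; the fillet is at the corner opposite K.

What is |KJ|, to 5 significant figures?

73.119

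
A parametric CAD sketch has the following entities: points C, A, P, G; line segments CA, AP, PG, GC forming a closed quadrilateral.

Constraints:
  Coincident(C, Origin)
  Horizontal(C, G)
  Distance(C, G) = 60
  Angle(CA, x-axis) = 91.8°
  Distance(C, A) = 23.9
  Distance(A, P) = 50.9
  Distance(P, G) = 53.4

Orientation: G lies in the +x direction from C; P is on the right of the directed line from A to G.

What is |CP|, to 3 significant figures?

28.3

C is at the origin; C and G share the same y with |CG| = 60.0 and G in +x, so G = (60.0, 0). CA runs at 91.8° with |CA| = 23.9, so A = (-0.751, 23.9). P is determined by |AP| = 50.9 and |PG| = 53.4 together: it lies at the intersection of circle(A, 50.9) and circle(G, 53.4). With |AG| = 65.3, the foot of the radical line on AG is 30.6 from A and the perpendicular offset is √(50.9² − 30.6²) = 40.6. Taking the right-of-AG solution: P = (12.9, -25.1).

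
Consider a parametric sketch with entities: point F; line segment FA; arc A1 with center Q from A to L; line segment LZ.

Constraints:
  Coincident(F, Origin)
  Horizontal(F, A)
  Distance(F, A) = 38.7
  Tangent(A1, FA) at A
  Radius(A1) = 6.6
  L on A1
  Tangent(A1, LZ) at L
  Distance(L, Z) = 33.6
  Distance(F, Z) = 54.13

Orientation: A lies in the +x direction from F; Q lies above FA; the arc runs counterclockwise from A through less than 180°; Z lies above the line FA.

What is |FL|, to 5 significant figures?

45.822

Checks: |QL| = 6.600 ✓; ∠(QL, LZ) = 90.00° ✓; |LZ| = 33.60 ✓; |FZ| = 54.13 ✓.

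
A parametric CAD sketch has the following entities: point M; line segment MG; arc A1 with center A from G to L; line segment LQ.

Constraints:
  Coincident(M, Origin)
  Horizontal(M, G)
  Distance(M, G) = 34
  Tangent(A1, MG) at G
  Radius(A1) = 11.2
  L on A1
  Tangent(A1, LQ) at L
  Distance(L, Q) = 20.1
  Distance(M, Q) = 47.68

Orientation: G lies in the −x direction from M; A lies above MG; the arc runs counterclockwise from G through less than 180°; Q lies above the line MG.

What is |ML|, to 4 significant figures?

29.05

Checks: |AL| = 11.20 ✓; ∠(AL, LQ) = 90.00° ✓; |LQ| = 20.10 ✓; |MQ| = 47.68 ✓.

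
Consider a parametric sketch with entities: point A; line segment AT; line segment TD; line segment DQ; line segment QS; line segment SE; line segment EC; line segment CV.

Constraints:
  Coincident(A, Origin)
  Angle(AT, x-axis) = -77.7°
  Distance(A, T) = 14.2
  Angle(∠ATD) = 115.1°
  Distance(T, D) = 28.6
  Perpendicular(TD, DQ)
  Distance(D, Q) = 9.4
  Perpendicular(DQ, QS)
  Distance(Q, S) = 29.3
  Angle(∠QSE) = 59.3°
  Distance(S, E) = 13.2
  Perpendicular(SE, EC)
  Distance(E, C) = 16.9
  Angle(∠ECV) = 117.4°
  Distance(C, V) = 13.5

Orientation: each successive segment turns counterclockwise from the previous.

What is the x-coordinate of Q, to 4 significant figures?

33.00

A is at the origin; AT runs at -77.7° with length 14.2, so T = (3.025, -13.87). ∠ATD = 115.1° gives TD at -12.80° from the x-axis; with |TD| = 28.6, D = (30.91, -20.21). The perpendicularity gives DQ at right angles to TD, so DQ runs at 77.20°; with |DQ| = 9.4, Q = (33.00, -11.04). So Q.x = 33.00.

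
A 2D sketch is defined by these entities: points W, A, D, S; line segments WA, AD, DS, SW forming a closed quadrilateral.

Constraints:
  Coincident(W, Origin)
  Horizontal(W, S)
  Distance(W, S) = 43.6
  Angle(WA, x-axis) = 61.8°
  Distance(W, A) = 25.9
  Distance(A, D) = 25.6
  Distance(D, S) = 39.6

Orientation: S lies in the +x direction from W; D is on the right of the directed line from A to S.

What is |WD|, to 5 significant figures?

4.2689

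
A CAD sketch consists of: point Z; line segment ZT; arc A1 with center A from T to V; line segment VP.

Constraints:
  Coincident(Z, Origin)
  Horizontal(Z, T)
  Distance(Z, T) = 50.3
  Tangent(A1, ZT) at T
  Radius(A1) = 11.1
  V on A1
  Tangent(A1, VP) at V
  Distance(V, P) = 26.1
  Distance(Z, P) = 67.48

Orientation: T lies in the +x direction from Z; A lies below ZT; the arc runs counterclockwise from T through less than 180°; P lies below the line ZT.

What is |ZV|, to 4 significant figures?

44.37

Checks: |AV| = 11.10 ✓; ∠(AV, VP) = 90.00° ✓; |VP| = 26.10 ✓; |ZP| = 67.48 ✓.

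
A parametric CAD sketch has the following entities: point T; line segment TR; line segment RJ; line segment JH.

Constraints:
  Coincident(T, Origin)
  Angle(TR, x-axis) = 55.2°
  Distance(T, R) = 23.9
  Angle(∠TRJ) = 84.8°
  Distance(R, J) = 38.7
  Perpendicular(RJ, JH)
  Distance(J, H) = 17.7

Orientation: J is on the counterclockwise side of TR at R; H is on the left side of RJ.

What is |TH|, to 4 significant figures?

37.04

T is at the origin; TR runs at 55.2° with length 23.9, so R = 23.9·(cos 55.2°, sin 55.2°) = (13.64, 19.63). ∠TRJ = 84.8°, so RJ runs at 55.2° + (180° − 84.8°) = 150.4° from the x-axis; with |RJ| = 38.7, J = R + 38.7·(cos 150.4°, sin 150.4°) = (-20.01, 38.74). The perpendicularity gives JH at right angles to RJ; with |JH| = 17.7 on the left of RJ, H = J + 17.7·(-0.4939, -0.8695) = (-28.75, 23.35). Then |TH| = |H − T| = 37.04.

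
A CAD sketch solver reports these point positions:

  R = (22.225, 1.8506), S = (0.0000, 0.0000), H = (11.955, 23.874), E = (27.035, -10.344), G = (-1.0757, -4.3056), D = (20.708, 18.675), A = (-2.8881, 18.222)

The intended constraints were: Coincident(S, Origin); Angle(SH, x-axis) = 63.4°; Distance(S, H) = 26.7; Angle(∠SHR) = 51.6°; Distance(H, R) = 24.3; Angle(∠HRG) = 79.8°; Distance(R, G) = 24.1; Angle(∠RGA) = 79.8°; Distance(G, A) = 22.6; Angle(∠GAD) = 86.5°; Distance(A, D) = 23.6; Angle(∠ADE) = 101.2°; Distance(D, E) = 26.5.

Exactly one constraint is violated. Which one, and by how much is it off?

Distance(D, E) = 26.5 — off by 3.20.

S = (0.00, 0.00) ✓; SH at 63.40° ✓; |SH| = 26.70 ✓; ∠SHR = 51.60° ✓; |HR| = 24.30 ✓; ∠HRG = 79.80° ✓; |RG| = 24.10 ✓; ∠RGA = 79.80° ✓; |GA| = 22.60 ✓; ∠GAD = 86.50° ✓; |AD| = 23.60 ✓; ∠ADE = 101.2° ✓; |DE| = 29.70 ✗.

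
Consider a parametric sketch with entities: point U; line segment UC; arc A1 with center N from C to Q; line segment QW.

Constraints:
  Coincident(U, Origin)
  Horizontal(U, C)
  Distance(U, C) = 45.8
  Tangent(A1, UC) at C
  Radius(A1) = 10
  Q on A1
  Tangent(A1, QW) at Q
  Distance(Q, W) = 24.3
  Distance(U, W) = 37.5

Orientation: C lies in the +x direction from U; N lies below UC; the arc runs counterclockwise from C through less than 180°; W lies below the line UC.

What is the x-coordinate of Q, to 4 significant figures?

36.88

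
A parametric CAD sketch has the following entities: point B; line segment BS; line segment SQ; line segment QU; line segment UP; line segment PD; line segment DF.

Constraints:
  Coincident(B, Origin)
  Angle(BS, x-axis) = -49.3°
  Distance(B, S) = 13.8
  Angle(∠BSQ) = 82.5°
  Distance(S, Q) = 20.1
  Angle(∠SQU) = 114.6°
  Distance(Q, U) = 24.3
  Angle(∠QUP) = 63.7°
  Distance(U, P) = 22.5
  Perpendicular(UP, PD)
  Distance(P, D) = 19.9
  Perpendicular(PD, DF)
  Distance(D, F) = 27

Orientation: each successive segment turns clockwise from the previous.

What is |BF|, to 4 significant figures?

35.37

B is at the origin; BS runs at -49.3° with length 13.8, so S = (8.999, -10.46). ∠BSQ = 82.5° gives SQ at -146.8° from the x-axis; with |SQ| = 20.1, Q = (-7.820, -21.47). ∠SQU = 114.6° gives QU at 147.8° from the x-axis; with |QU| = 24.3, U = (-28.38, -8.519). ∠QUP = 63.7° gives UP at 31.50° from the x-axis; with |UP| = 22.5, P = (-9.198, 3.237). UP ⟂ PD, so PD runs at -58.50°; with |PD| = 19.9, D = (1.200, -13.73). PD is perpendicular to DF, so DF runs at -148.5°; with |DF| = 27.0, F = (-21.82, -27.84). Then |BF| = |F − B| = 35.37.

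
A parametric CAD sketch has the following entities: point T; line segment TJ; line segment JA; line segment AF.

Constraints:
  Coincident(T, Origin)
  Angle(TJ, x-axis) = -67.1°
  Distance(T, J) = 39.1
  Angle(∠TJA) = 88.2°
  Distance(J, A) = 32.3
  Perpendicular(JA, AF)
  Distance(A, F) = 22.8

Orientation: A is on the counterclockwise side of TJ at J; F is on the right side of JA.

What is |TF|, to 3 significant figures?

69.2

T is at the origin; TJ runs at -67.1° with length 39.1, so J = 39.1·(cos -67.1°, sin -67.1°) = (15.2, -36.0). ∠TJA = 88.2°, so JA runs at -67.1° + (180° − 88.2°) = 24.7° from the x-axis; with |JA| = 32.3, A = J + 32.3·(cos 24.7°, sin 24.7°) = (44.6, -22.5). The perpendicularity gives AF at right angles to JA; with |AF| = 22.8 on the right of JA, F = A + 22.8·(0.418, -0.909) = (54.1, -43.2). Then |TF| = |F − T| = 69.2.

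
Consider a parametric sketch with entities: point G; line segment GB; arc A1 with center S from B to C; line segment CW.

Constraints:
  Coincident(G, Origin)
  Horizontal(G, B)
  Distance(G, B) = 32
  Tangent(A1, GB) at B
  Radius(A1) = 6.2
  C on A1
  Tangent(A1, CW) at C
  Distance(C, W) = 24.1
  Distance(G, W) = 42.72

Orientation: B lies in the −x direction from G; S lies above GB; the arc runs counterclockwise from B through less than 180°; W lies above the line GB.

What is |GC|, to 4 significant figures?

26.83

Checks: G = (0.00, 0.00) ✓; |SC| = 6.200 ✓; ∠(SC, CW) = 90.00° ✓; |CW| = 24.10 ✓; |GW| = 42.72 ✓.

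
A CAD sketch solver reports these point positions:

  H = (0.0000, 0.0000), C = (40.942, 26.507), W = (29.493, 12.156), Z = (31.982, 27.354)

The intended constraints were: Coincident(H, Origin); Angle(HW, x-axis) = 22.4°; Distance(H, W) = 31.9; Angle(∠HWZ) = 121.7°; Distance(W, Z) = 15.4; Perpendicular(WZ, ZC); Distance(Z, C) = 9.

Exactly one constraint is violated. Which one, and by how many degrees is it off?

Perpendicular(WZ, ZC) — off by 3.90°.

H = (0.00, 0.00) ✓; HW at 22.40° ✓; |HW| = 31.90 ✓; ∠HWZ = 121.7° ✓; |WZ| = 15.40 ✓; ∠(WZ, ZC) = 86.10° ✗; |ZC| = 9.000 ✓.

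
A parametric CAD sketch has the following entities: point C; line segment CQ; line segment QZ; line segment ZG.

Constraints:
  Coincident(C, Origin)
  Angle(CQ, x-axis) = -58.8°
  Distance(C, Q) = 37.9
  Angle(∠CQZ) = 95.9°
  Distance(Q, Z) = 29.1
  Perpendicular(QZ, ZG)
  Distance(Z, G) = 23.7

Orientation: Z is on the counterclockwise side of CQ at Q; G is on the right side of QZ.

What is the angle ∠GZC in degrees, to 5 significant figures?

138.81°

C is at the origin; CQ runs at -58.8° with length 37.9, so Q = 37.9·(cos -58.8°, sin -58.8°) = (19.633, -32.418). ∠CQZ = 95.9°, so QZ runs at -58.8° + (180° − 95.9°) = 25.300° from the x-axis; with |QZ| = 29.1, Z = Q + 29.1·(cos 25.300°, sin 25.300°) = (45.942, -19.982). The perpendicularity gives ZG at right angles to QZ; with |ZG| = 23.7 on the right of QZ, G = Z + 23.7·(0.42736, -0.90408) = (56.070, -41.409). Then cos ∠GZC = ZG·ZC / (|ZG||ZC|), giving 138.81°.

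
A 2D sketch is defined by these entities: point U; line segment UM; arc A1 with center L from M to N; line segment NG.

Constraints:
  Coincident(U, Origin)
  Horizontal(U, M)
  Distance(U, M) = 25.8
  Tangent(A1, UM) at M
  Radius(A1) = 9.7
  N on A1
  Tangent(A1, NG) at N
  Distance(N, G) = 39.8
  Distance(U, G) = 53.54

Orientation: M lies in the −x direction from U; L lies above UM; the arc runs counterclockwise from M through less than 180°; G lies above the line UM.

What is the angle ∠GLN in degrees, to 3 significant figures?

76.3°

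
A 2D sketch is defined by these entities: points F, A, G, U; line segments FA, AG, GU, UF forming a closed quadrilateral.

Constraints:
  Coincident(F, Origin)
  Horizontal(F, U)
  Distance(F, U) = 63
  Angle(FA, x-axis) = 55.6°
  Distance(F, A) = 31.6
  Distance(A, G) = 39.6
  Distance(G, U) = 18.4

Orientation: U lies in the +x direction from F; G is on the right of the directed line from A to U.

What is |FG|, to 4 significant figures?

44.93

Checks: |AG| = 39.60 ✓; |GU| = 18.40 ✓.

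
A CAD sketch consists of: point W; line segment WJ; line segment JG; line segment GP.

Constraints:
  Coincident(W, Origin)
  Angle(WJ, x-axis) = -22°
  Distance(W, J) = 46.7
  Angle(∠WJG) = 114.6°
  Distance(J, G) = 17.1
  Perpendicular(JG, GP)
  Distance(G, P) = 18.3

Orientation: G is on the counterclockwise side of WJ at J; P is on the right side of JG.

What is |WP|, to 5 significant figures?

70.902

W is at the origin; WJ runs at -22.0° with length 46.7, so J = 46.7·(cos -22.0°, sin -22.0°) = (43.299, -17.494). ∠WJG = 114.6°, so JG runs at -22.0° + (180° − 114.6°) = 43.400° from the x-axis; with |JG| = 17.1, G = J + 17.1·(cos 43.400°, sin 43.400°) = (55.724, -5.7449). The perpendicularity gives GP at right angles to JG; with |GP| = 18.3 on the right of JG, P = G + 18.3·(0.68709, -0.72657) = (68.298, -19.041). Then |WP| = |P − W| = 70.902.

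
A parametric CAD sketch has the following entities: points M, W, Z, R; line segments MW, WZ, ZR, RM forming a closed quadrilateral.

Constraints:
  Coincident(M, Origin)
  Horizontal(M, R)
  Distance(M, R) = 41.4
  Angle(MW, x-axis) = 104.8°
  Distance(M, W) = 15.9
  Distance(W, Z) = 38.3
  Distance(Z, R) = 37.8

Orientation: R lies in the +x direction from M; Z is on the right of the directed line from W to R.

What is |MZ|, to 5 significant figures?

22.552

Checks: |WZ| = 38.30 ✓; |ZR| = 37.80 ✓.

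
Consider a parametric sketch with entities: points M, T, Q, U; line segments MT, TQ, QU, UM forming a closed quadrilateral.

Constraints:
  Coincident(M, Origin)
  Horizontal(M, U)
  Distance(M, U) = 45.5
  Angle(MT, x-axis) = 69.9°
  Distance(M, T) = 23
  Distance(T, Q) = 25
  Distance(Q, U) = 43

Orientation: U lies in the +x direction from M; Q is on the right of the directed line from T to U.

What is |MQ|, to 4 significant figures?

3.839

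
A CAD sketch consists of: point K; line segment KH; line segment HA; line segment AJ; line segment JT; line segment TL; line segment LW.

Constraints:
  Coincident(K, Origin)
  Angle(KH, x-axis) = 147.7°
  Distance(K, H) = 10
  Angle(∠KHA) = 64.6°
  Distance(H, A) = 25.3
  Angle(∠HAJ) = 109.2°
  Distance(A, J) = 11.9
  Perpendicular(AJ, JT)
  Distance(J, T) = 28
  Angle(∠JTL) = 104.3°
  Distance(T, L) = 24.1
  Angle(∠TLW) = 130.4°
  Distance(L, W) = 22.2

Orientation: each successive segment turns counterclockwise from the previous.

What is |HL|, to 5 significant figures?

10.537

The perpendicularity gives JT at right angles to AJ, so JT runs at 63.900°; with |JT| = 28.0, T = (11.513, 0.13626). ∠JTL = 104.3° gives TL at 139.60° from the x-axis; with |TL| = 24.1, L = (-6.8403, 15.756). Then |HL| = |L − H| = 10.537.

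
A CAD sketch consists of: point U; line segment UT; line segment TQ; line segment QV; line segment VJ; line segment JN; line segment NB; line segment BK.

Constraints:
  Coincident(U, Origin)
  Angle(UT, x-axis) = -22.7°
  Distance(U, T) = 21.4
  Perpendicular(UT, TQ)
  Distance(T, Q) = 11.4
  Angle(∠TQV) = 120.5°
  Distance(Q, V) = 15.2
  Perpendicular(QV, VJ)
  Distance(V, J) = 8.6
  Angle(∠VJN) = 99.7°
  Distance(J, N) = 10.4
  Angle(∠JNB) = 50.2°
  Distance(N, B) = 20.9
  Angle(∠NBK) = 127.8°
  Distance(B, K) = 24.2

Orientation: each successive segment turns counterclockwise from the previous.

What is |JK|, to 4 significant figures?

31.13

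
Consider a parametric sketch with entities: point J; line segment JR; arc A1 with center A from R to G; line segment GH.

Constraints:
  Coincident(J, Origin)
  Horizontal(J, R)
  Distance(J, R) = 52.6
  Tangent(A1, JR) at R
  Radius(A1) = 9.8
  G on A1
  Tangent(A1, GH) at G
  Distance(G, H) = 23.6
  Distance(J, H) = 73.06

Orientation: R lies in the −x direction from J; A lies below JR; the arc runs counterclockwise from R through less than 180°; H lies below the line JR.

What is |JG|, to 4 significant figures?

62.84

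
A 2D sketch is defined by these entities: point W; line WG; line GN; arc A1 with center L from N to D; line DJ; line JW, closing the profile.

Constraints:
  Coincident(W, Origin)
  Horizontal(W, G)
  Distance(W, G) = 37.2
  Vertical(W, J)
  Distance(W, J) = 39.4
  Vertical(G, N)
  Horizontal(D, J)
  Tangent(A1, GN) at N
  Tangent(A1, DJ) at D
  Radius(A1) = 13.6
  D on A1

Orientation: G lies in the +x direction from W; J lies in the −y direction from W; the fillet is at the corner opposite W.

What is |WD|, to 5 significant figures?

45.927

W is at the origin; W and G share the same y with |WG| = 37.2 and G on the +x side, so G = (37.200, 0.0000). WJ is vertical with |WJ| = 39.4 and J on the −y side, so J = (0.0000, -39.400). The virtual corner opposite W is at (37.200, -39.400). Since A1 is tangent to GN there, LN ⟂ GN and A1 meets DJ tangentially, so LD is at right angles to DJ, with radius 13.6, so the center L sits 13.6 in from both sides at L = (23.600, -25.800). That places the tangent points at N = (37.200, -25.800) on GN and D = (23.600, -39.400) on DJ. Then |WD| = |D − W| = 45.927.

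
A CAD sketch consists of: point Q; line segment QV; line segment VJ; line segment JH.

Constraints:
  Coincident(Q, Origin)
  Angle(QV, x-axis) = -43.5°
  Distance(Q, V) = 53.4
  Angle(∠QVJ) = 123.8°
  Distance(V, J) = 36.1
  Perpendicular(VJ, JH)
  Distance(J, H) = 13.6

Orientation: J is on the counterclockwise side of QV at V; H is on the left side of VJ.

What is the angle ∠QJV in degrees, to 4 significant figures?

33.99°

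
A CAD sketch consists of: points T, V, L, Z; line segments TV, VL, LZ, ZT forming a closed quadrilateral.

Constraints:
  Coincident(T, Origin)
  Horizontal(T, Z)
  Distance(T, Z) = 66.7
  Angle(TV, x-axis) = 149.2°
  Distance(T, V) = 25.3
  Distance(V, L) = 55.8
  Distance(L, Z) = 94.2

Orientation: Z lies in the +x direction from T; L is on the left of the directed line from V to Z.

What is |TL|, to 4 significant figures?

64.98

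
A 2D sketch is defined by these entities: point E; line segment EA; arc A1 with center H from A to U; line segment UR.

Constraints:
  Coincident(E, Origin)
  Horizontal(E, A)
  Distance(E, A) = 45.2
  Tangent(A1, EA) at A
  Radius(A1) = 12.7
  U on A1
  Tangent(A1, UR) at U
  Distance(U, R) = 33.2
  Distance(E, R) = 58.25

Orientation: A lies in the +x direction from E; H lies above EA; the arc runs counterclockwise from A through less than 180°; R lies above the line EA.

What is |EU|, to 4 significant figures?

58.90

E is at the origin; EA is horizontal with |EA| = 45.2 and A on the +x side, so A = (45.20, 0.000). A1 meets EA tangentially, so HA is at right angles to EA, so H = A + (0, 12.7) = (45.20, 12.70). Since HU ⟂ UR (tangency), |HR| = √(12.7² + 33.2²) = 35.55 regardless of where U sits on A1. So R lies on both circle(E, 58.25) and circle(H, 35.55); the above-EA intersection is R = (34.82, 46.70). U is the foot of the tangent from R: U = (55.22, 20.50).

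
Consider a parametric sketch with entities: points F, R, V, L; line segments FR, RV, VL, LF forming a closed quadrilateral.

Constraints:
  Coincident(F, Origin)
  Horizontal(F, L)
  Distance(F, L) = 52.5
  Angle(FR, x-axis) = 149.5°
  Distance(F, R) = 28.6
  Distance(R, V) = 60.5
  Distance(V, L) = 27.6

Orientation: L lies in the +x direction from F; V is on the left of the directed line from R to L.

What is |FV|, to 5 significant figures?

41.542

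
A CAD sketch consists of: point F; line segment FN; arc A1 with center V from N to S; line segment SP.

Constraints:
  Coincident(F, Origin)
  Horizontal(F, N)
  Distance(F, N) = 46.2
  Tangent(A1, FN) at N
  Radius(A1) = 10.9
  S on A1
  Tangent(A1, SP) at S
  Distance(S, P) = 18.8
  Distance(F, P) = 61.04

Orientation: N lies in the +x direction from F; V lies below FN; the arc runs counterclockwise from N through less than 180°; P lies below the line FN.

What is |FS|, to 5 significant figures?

42.905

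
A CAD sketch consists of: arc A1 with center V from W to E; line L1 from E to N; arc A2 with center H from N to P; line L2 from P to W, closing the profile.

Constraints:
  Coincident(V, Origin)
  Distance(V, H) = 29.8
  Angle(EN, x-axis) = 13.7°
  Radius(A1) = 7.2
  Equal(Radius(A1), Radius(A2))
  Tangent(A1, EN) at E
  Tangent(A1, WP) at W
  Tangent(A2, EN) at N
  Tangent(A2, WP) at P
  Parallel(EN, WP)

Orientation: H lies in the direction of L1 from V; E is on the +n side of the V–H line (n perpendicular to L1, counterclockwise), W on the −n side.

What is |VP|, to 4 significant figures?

30.66

Tangency of A1 to both parallel lines with radius 7.2 puts E and W at V ± 7.2·n: E = (-1.705, 6.995), W = (1.705, -6.995). Equal radii place N and P the same way about H: N = H + 7.2·n = (27.25, 14.05), P = H − 7.2·n = (30.66, 0.06262). Then |VP| = |P − V| = 30.66.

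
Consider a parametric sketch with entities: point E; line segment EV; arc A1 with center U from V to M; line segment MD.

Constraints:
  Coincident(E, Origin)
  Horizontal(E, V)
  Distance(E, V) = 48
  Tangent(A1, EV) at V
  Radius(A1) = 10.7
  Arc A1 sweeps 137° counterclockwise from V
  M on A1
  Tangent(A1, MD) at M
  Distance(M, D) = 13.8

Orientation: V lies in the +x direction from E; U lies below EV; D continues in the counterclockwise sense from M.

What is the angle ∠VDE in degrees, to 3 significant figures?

55.5°

E is at the origin; E and V share the same y with |EV| = 48.0 and V on the +x side, so V = (48.0, 0.00). A1 meets EV tangentially, so UV is at right angles to EV, so U = V + (0, -10.7) = (48.0, -10.7). On A1, V sits at bearing 90° from U; a 137° counterclockwise sweep puts M at bearing 227°, so M = U + 10.7·(cos 227°, sin 227°) = (40.7, -18.5). Since A1 is tangent to MD there, UM ⟂ MD, so MD runs along (−sin 227°, cos 227°); with |MD| = 13.8, D = (50.8, -27.9). Then cos ∠VDE = DV·DE / (|DV||DE|), giving 55.5°.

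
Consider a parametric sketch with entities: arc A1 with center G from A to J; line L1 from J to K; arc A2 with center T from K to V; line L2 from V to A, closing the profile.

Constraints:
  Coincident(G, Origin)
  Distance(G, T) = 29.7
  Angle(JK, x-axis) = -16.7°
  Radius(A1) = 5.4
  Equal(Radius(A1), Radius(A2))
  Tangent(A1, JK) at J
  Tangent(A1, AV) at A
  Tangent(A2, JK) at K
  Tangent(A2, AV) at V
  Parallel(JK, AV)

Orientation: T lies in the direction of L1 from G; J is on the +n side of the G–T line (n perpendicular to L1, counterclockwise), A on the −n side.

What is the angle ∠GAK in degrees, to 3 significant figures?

70.0°

The slot axis is L1's direction at -16.7°, so u = (cos -16.7°, sin -16.7°) = (0.958, -0.287) and n = (−sin -16.7°, cos -16.7°) = (0.287, 0.958). G is at the origin and T lies 29.7 along u from G, so T = 29.7·u = (28.4, -8.53). Tangency of A1 to both parallel lines with radius 5.4 puts J and A at G ± 5.4·n: J = (1.55, 5.17), A = (-1.55, -5.17). Equal radii place K and V the same way about T: K = T + 5.4·n = (30.0, -3.36), V = T − 5.4·n = (26.9, -13.7). Then cos ∠GAK = AG·AK / (|AG||AK|), giving 70.0°.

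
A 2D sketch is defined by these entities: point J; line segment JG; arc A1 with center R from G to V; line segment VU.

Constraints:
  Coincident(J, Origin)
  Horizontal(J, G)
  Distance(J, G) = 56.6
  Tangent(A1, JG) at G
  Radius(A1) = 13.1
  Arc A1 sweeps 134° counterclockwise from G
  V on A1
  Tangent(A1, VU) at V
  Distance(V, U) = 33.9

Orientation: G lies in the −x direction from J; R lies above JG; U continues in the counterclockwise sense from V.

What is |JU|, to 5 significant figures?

84.690

J is at the origin; JG is horizontal with |JG| = 56.6 and G on the −x side, so G = (-56.600, 0.0000). A1 meets JG tangentially, so RG is at right angles to JG, so R = G + (0, 13.1) = (-56.600, 13.100). On A1, G sits at bearing -90° from R; a 134° counterclockwise sweep puts V at bearing 44°, so V = R + 13.1·(cos 44°, sin 44°) = (-47.177, 22.200). The tangent condition forces RV to be normal to VU, so VU runs along (−sin 44°, cos 44°); with |VU| = 33.9, U = (-70.726, 46.586). Then |JU| = |U − J| = 84.690.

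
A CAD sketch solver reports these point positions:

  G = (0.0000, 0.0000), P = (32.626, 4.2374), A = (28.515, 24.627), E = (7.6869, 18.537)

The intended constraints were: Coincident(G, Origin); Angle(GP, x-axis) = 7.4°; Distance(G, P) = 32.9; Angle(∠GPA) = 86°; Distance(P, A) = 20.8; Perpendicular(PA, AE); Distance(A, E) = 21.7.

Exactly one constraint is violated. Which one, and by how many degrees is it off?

Perpendicular(PA, AE) — off by 4.90°.

G = (0.00, 0.00) ✓; GP at 7.400° ✓; |GP| = 32.90 ✓; ∠GPA = 86.00° ✓; |PA| = 20.80 ✓; ∠(PA, AE) = 94.90° ✗; |AE| = 21.70 ✓.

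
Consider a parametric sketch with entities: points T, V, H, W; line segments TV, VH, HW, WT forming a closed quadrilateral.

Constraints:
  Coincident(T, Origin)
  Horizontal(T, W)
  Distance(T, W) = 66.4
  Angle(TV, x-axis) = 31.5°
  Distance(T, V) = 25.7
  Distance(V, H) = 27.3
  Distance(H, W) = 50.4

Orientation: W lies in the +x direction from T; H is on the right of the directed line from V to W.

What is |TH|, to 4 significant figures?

22.43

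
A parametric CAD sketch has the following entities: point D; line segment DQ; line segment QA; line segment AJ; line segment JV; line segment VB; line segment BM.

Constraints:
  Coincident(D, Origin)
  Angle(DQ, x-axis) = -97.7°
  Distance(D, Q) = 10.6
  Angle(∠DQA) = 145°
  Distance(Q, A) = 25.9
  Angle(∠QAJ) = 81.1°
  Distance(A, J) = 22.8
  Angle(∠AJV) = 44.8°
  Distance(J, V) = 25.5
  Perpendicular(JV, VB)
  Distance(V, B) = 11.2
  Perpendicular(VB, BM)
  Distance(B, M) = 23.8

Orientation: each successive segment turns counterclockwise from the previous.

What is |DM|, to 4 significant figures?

40.04

JV ⟂ VB, so VB runs at -98.60°; with |VB| = 11.2, B = (1.969, -27.31). VB is perpendicular to BM, so BM runs at -8.600°; with |BM| = 23.8, M = (25.50, -30.87). Then |DM| = |M − D| = 40.04.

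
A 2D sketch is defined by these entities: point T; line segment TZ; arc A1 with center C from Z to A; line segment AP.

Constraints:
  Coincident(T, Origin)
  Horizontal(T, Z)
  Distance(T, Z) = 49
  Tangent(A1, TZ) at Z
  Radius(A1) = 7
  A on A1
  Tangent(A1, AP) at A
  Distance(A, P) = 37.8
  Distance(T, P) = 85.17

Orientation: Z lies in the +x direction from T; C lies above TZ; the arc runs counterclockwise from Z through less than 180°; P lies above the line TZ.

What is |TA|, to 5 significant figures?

54.225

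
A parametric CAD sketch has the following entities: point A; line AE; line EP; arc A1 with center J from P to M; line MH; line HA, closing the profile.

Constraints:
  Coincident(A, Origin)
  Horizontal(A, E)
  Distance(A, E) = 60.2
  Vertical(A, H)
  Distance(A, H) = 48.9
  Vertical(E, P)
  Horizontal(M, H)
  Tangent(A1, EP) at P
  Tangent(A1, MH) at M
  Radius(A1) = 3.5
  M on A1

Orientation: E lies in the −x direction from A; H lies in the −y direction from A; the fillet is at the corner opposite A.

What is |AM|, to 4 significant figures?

74.87

A is at the origin; A and E share the same y with |AE| = 60.2 and E on the −x side, so E = (-60.20, 0.000). A and H share the same x with |AH| = 48.9 and H on the −y side, so H = (0.000, -48.90). The virtual corner opposite A is at (-60.20, -48.90). Since A1 is tangent to EP there, JP ⟂ EP and tangency of A1 to MH means the radius JM is perpendicular to MH, with radius 3.5, so the center J sits 3.5 in from both sides at J = (-56.70, -45.40). That places the tangent points at P = (-60.20, -45.40) on EP and M = (-56.70, -48.90) on MH. Then |AM| = |M − A| = 74.87.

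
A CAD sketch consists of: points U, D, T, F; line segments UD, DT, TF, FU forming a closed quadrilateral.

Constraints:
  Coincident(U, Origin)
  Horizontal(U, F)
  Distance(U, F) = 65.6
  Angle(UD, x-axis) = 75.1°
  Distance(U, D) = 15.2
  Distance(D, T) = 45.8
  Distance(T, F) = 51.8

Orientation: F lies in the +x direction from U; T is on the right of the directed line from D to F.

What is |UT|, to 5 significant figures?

35.044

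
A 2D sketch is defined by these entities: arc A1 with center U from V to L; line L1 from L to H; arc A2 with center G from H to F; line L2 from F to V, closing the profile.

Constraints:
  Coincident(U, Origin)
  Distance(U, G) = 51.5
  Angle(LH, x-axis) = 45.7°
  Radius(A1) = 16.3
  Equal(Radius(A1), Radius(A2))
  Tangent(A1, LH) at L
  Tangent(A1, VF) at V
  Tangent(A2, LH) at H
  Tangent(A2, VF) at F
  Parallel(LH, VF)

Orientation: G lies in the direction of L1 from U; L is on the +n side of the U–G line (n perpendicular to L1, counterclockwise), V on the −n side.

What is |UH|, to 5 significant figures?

54.018

Tangency of A1 to both parallel lines with radius 16.3 puts L and V at U ± 16.3·n: L = (-11.666, 11.384), V = (11.666, -11.384). Equal radii place H and F the same way about G: H = G + 16.3·n = (24.303, 48.242), F = G − 16.3·n = (47.634, 25.474). Then |UH| = |H − U| = 54.018.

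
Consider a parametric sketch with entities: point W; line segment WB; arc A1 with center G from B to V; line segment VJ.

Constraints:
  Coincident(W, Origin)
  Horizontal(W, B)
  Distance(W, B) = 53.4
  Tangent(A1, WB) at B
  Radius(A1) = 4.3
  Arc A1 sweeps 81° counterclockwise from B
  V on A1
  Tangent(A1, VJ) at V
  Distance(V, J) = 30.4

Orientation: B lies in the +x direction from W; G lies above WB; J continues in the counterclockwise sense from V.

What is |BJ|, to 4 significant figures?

34.84

On A1, B sits at bearing -90° from G; an 81° counterclockwise sweep puts V at bearing -9°, so V = G + 4.3·(cos -9°, sin -9°) = (57.65, 3.627). Since A1 is tangent to VJ there, GV ⟂ VJ, so VJ runs along (−sin -9°, cos -9°); with |VJ| = 30.4, J = (62.40, 33.65). Then |BJ| = |J − B| = 34.84.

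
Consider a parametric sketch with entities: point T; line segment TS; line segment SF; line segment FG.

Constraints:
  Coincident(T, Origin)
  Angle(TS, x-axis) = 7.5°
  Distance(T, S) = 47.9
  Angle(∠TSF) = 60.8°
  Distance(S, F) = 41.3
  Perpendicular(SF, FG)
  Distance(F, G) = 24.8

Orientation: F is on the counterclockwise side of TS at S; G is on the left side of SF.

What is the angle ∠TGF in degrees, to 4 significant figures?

133.5°

∠TSF = 60.8°, so SF runs at 7.5° + (180° − 60.8°) = 126.7° from the x-axis; with |SF| = 41.3, F = S + 41.3·(cos 126.7°, sin 126.7°) = (22.81, 39.37). SF is perpendicular to FG; with |FG| = 24.8 on the left of SF, G = F + 24.8·(-0.8018, -0.5976) = (2.924, 24.54). Then cos ∠TGF = GT·GF / (|GT||GF|), giving 133.5°.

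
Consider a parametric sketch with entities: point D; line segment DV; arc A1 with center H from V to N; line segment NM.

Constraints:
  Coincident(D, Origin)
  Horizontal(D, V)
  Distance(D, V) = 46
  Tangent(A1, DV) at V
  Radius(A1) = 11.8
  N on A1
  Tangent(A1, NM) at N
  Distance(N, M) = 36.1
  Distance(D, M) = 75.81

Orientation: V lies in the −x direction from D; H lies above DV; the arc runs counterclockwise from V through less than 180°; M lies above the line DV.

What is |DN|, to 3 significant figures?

41.4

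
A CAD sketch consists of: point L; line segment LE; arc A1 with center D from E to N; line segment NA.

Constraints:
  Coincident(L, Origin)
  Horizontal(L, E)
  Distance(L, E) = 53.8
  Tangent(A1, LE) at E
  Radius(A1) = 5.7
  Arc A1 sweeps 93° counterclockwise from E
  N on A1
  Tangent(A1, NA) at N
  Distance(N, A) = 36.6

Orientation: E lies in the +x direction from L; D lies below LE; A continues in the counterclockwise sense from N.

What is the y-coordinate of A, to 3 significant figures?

-42.5

On A1, E sits at bearing 90° from D; a 93° counterclockwise sweep puts N at bearing 183°, so N = D + 5.7·(cos 183°, sin 183°) = (48.1, -6.00). A1 meets NA tangentially, so DN is at right angles to NA, so NA runs along (−sin 183°, cos 183°); with |NA| = 36.6, A = (50.0, -42.5). So A.y = -42.5.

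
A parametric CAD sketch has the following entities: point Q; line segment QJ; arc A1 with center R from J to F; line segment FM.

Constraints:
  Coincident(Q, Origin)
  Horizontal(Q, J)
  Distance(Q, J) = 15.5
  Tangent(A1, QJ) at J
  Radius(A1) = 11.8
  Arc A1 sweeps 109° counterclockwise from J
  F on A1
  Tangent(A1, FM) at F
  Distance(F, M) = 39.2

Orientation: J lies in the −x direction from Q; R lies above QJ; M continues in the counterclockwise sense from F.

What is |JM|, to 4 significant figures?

52.73

On A1, J sits at bearing -90° from R; a 109° counterclockwise sweep puts F at bearing 19°, so F = R + 11.8·(cos 19°, sin 19°) = (-4.343, 15.64). The tangent condition forces RF to be normal to FM, so FM runs along (−sin 19°, cos 19°); with |FM| = 39.2, M = (-17.11, 52.71). Then |JM| = |M − J| = 52.73.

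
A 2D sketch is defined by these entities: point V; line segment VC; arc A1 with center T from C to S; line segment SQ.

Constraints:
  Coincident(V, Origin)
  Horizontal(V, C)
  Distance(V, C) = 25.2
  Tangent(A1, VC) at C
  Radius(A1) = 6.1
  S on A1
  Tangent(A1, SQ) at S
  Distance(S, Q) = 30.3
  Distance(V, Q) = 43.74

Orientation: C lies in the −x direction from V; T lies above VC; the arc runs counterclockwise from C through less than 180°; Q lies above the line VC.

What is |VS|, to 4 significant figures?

20.38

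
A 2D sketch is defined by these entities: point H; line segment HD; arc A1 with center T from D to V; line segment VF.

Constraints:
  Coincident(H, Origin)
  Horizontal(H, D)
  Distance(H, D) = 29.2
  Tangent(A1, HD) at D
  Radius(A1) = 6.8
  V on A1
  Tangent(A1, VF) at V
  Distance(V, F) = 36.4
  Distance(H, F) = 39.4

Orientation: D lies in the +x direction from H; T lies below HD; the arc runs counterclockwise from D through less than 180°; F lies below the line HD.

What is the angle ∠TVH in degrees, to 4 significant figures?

169.3°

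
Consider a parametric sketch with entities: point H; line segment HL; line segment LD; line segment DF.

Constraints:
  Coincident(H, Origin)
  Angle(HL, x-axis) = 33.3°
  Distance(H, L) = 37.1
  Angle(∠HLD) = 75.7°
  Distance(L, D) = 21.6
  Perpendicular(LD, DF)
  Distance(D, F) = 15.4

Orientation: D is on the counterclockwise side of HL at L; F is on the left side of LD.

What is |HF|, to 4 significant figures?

24.02

∠HLD = 75.7°, so LD runs at 33.3° + (180° − 75.7°) = 137.6° from the x-axis; with |LD| = 21.6, D = L + 21.6·(cos 137.6°, sin 137.6°) = (15.06, 34.93). The perpendicularity gives DF at right angles to LD; with |DF| = 15.4 on the left of LD, F = D + 15.4·(-0.6743, -0.7385) = (4.674, 23.56). Then |HF| = |F − H| = 24.02.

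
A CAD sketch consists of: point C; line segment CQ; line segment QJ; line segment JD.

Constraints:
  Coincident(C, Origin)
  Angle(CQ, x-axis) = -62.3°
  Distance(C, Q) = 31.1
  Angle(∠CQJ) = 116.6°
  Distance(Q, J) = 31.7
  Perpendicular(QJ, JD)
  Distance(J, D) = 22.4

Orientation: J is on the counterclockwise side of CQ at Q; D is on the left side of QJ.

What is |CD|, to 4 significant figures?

45.94

C is at the origin; CQ runs at -62.3° with length 31.1, so Q = 31.1·(cos -62.3°, sin -62.3°) = (14.46, -27.54). ∠CQJ = 116.6°, so QJ runs at -62.3° + (180° − 116.6°) = 1.100° from the x-axis; with |QJ| = 31.7, J = Q + 31.7·(cos 1.100°, sin 1.100°) = (46.15, -26.93). The perpendicularity gives JD at right angles to QJ; with |JD| = 22.4 on the left of QJ, D = J + 22.4·(-0.01920, 0.9998) = (45.72, -4.531). Then |CD| = |D − C| = 45.94.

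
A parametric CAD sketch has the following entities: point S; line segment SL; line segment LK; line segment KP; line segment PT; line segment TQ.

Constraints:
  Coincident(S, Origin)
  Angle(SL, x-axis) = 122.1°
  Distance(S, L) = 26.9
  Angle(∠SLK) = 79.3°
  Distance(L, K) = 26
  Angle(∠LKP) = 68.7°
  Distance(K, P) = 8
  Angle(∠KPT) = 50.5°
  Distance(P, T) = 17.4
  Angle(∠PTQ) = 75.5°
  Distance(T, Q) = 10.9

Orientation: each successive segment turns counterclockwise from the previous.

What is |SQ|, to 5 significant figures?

42.075

S is at the origin; SL runs at 122.1° with length 26.9, so L = (-14.295, 22.788). ∠SLK = 79.3° gives LK at -137.20° from the x-axis; with |LK| = 26.0, K = (-33.372, 5.1221). ∠LKP = 68.7° gives KP at -25.900° from the x-axis; with |KP| = 8.0, P = (-26.175, 1.6277). ∠KPT = 50.5° gives PT at 103.60° from the x-axis; with |PT| = 17.4, T = (-30.267, 18.540). ∠PTQ = 75.5° gives TQ at -151.90° from the x-axis; with |TQ| = 10.9, Q = (-39.882, 13.406). Then |SQ| = |Q − S| = 42.075.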